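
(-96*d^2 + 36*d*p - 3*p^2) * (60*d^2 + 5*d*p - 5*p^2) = -5760*d^4 + 1680*d^3*p + 480*d^2*p^2 - 195*d*p^3 + 15*p^4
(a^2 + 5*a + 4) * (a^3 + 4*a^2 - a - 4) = a^5 + 9*a^4 + 23*a^3 + 7*a^2 - 24*a - 16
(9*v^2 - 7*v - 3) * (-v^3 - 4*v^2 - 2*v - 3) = -9*v^5 - 29*v^4 + 13*v^3 - v^2 + 27*v + 9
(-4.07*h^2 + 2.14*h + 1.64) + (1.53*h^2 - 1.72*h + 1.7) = -2.54*h^2 + 0.42*h + 3.34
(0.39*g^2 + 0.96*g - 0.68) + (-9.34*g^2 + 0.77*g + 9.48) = -8.95*g^2 + 1.73*g + 8.8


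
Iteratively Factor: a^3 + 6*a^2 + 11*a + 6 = (a + 2)*(a^2 + 4*a + 3) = (a + 2)*(a + 3)*(a + 1)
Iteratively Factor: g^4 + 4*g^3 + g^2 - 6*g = (g + 3)*(g^3 + g^2 - 2*g) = (g + 2)*(g + 3)*(g^2 - g) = (g - 1)*(g + 2)*(g + 3)*(g)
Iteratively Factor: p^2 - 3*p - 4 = (p - 4)*(p + 1)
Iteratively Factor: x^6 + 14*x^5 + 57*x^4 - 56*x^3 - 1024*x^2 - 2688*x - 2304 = (x + 4)*(x^5 + 10*x^4 + 17*x^3 - 124*x^2 - 528*x - 576) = (x + 4)^2*(x^4 + 6*x^3 - 7*x^2 - 96*x - 144) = (x + 4)^3*(x^3 + 2*x^2 - 15*x - 36) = (x - 4)*(x + 4)^3*(x^2 + 6*x + 9) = (x - 4)*(x + 3)*(x + 4)^3*(x + 3)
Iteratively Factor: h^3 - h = (h - 1)*(h^2 + h) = h*(h - 1)*(h + 1)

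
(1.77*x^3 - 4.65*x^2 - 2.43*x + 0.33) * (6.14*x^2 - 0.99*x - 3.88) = 10.8678*x^5 - 30.3033*x^4 - 17.1843*x^3 + 22.4739*x^2 + 9.1017*x - 1.2804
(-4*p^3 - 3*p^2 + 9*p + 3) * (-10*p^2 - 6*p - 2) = 40*p^5 + 54*p^4 - 64*p^3 - 78*p^2 - 36*p - 6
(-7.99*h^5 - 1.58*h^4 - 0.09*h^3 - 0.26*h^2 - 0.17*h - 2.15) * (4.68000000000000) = -37.3932*h^5 - 7.3944*h^4 - 0.4212*h^3 - 1.2168*h^2 - 0.7956*h - 10.062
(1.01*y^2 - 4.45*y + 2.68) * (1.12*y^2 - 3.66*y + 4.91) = 1.1312*y^4 - 8.6806*y^3 + 24.2477*y^2 - 31.6583*y + 13.1588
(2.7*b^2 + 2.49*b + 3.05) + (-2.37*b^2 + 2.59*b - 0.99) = 0.33*b^2 + 5.08*b + 2.06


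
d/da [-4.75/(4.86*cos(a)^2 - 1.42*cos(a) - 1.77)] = (6.745 - 46.17*cos(a))*sin(a)/(-4.86*cos(a)^2 + 1.42*cos(a) + 1.77)^2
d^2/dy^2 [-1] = 0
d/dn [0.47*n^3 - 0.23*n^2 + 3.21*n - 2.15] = 1.41*n^2 - 0.46*n + 3.21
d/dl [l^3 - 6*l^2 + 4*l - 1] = 3*l^2 - 12*l + 4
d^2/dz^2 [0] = 0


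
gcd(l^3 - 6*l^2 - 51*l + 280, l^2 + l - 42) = l + 7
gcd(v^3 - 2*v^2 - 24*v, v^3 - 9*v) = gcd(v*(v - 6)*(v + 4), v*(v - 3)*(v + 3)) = v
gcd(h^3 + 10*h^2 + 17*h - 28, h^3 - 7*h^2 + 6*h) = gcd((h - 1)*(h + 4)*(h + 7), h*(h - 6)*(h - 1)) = h - 1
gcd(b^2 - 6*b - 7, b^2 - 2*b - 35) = b - 7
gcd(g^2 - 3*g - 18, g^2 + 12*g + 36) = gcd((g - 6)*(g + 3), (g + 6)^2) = 1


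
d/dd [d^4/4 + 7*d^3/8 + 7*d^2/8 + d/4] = d^3 + 21*d^2/8 + 7*d/4 + 1/4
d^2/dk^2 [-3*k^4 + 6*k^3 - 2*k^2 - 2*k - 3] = -36*k^2 + 36*k - 4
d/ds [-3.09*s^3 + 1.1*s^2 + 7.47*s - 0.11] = -9.27*s^2 + 2.2*s + 7.47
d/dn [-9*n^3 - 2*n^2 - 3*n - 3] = -27*n^2 - 4*n - 3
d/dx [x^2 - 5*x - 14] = 2*x - 5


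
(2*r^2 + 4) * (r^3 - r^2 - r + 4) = 2*r^5 - 2*r^4 + 2*r^3 + 4*r^2 - 4*r + 16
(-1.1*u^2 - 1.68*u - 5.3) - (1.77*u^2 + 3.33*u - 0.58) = -2.87*u^2 - 5.01*u - 4.72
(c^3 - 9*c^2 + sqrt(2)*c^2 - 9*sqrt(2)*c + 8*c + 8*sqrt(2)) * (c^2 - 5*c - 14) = c^5 - 14*c^4 + sqrt(2)*c^4 - 14*sqrt(2)*c^3 + 39*c^3 + 39*sqrt(2)*c^2 + 86*c^2 - 112*c + 86*sqrt(2)*c - 112*sqrt(2)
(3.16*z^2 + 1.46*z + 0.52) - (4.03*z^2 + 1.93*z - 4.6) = -0.87*z^2 - 0.47*z + 5.12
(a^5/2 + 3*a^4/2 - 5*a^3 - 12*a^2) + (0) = a^5/2 + 3*a^4/2 - 5*a^3 - 12*a^2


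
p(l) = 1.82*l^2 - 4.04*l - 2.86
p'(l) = 3.64*l - 4.04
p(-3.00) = 25.64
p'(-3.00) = -14.96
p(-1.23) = 4.86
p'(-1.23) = -8.52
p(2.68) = -0.62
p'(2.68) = 5.72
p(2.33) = -2.39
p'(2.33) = 4.44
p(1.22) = -5.08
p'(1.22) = 0.40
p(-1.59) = 8.16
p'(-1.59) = -9.83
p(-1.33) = 5.73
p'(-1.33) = -8.88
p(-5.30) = 69.68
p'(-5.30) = -23.33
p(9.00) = 108.20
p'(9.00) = 28.72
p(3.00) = 1.40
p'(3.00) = 6.88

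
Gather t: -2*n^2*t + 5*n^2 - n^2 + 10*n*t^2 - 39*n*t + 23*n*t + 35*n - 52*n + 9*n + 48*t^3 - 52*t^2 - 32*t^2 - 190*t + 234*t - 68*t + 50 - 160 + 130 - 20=4*n^2 - 8*n + 48*t^3 + t^2*(10*n - 84) + t*(-2*n^2 - 16*n - 24)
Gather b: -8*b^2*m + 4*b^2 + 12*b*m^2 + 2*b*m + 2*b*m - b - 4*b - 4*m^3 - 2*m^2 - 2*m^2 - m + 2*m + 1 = b^2*(4 - 8*m) + b*(12*m^2 + 4*m - 5) - 4*m^3 - 4*m^2 + m + 1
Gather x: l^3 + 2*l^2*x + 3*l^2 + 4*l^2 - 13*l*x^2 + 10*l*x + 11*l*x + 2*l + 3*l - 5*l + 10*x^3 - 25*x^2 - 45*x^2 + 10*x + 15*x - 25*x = l^3 + 7*l^2 + 10*x^3 + x^2*(-13*l - 70) + x*(2*l^2 + 21*l)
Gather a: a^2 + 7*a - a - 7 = a^2 + 6*a - 7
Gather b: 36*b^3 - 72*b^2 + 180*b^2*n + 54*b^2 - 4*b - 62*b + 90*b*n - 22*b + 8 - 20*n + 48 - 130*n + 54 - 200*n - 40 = 36*b^3 + b^2*(180*n - 18) + b*(90*n - 88) - 350*n + 70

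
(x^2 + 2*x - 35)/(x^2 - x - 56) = (x - 5)/(x - 8)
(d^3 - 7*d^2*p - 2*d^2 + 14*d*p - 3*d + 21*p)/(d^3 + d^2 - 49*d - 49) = (d^2 - 7*d*p - 3*d + 21*p)/(d^2 - 49)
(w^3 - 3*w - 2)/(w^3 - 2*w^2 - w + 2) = (w + 1)/(w - 1)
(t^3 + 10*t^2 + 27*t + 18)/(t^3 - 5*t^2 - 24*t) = (t^2 + 7*t + 6)/(t*(t - 8))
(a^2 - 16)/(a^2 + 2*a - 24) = (a + 4)/(a + 6)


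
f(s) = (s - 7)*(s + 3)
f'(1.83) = -0.34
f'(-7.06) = -18.12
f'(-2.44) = -8.88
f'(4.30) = 4.60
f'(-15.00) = -34.00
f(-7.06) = 57.08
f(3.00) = -24.00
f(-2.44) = -5.29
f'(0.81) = -2.38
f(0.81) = -23.58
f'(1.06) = -1.88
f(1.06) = -24.12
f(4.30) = -19.71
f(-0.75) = -17.44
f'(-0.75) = -5.50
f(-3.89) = 9.69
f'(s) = 2*s - 4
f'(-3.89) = -11.78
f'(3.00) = 2.00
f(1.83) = -24.97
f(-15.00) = 264.00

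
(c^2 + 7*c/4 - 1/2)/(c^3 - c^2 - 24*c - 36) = (c - 1/4)/(c^2 - 3*c - 18)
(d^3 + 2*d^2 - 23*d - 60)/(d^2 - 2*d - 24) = (d^2 - 2*d - 15)/(d - 6)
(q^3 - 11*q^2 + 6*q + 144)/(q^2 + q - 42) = (q^2 - 5*q - 24)/(q + 7)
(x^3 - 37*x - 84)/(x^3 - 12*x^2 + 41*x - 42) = (x^2 + 7*x + 12)/(x^2 - 5*x + 6)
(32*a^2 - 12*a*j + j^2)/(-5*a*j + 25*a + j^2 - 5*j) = (-32*a^2 + 12*a*j - j^2)/(5*a*j - 25*a - j^2 + 5*j)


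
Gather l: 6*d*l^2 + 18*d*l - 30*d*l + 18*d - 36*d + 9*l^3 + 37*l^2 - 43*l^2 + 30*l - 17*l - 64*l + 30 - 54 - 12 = -18*d + 9*l^3 + l^2*(6*d - 6) + l*(-12*d - 51) - 36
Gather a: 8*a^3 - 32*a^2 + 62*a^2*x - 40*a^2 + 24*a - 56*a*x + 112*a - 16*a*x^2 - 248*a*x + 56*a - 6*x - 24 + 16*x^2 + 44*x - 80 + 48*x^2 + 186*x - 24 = 8*a^3 + a^2*(62*x - 72) + a*(-16*x^2 - 304*x + 192) + 64*x^2 + 224*x - 128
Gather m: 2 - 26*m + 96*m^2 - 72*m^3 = -72*m^3 + 96*m^2 - 26*m + 2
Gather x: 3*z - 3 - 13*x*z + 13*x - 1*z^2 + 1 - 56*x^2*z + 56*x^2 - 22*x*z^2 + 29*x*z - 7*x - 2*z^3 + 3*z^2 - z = x^2*(56 - 56*z) + x*(-22*z^2 + 16*z + 6) - 2*z^3 + 2*z^2 + 2*z - 2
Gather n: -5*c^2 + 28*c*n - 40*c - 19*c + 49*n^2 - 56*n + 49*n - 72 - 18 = -5*c^2 - 59*c + 49*n^2 + n*(28*c - 7) - 90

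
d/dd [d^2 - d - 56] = 2*d - 1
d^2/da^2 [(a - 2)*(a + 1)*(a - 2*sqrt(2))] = 6*a - 4*sqrt(2) - 2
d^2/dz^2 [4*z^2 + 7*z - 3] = 8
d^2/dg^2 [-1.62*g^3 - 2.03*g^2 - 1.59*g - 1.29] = -9.72*g - 4.06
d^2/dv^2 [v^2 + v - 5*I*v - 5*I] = 2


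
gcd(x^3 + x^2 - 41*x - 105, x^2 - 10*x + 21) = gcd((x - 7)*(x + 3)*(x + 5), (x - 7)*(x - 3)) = x - 7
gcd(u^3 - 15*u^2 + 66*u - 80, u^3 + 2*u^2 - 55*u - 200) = u - 8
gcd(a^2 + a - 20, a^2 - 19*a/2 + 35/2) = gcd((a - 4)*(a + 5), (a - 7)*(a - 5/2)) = 1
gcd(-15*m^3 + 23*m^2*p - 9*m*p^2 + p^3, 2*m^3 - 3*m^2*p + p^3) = -m + p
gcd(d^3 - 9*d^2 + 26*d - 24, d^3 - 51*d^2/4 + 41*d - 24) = d - 4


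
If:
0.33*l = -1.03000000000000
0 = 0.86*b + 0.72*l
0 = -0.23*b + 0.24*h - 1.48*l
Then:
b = 2.61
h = -16.74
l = -3.12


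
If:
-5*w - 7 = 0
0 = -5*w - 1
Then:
No Solution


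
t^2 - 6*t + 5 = (t - 5)*(t - 1)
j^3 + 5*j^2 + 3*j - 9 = (j - 1)*(j + 3)^2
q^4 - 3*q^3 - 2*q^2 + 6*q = q*(q - 3)*(q - sqrt(2))*(q + sqrt(2))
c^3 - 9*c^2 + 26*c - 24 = (c - 4)*(c - 3)*(c - 2)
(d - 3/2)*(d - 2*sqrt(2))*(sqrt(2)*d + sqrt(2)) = sqrt(2)*d^3 - 4*d^2 - sqrt(2)*d^2/2 - 3*sqrt(2)*d/2 + 2*d + 6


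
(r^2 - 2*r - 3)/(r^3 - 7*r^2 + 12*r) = (r + 1)/(r*(r - 4))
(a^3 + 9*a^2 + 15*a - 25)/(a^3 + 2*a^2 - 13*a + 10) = (a + 5)/(a - 2)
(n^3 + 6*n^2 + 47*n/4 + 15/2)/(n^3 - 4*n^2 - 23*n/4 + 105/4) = (2*n^2 + 7*n + 6)/(2*n^2 - 13*n + 21)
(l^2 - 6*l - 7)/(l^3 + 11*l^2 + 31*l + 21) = (l - 7)/(l^2 + 10*l + 21)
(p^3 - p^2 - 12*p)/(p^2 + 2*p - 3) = p*(p - 4)/(p - 1)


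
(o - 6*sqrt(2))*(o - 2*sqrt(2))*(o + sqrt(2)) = o^3 - 7*sqrt(2)*o^2 + 8*o + 24*sqrt(2)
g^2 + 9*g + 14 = (g + 2)*(g + 7)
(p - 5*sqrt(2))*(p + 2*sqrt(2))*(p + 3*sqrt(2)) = p^3 - 38*p - 60*sqrt(2)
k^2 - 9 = (k - 3)*(k + 3)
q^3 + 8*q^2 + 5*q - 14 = (q - 1)*(q + 2)*(q + 7)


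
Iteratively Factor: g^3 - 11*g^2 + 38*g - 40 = (g - 5)*(g^2 - 6*g + 8) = (g - 5)*(g - 2)*(g - 4)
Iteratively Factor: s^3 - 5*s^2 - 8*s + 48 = (s - 4)*(s^2 - s - 12) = (s - 4)*(s + 3)*(s - 4)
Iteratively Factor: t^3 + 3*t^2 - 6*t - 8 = (t + 1)*(t^2 + 2*t - 8) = (t - 2)*(t + 1)*(t + 4)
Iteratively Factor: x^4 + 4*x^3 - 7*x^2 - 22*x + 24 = (x + 3)*(x^3 + x^2 - 10*x + 8) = (x + 3)*(x + 4)*(x^2 - 3*x + 2) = (x - 1)*(x + 3)*(x + 4)*(x - 2)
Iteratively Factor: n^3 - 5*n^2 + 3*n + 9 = (n + 1)*(n^2 - 6*n + 9) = (n - 3)*(n + 1)*(n - 3)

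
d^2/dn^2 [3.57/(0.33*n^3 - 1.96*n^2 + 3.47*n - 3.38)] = ((13.9944 - 7.0686*n)*(0.33*n^3 - 1.96*n^2 + 3.47*n - 3.38) + 3.57*(0.99*n^2 - 3.92*n + 3.47)*(1.98*n^2 - 7.84*n + 6.94))/(0.33*n^3 - 1.96*n^2 + 3.47*n - 3.38)^3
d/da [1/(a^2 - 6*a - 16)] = 2*(3 - a)/(-a^2 + 6*a + 16)^2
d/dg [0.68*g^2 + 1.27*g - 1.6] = 1.36*g + 1.27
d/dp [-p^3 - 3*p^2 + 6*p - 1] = -3*p^2 - 6*p + 6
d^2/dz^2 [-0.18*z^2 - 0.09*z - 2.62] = -0.360000000000000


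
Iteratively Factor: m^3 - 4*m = (m - 2)*(m^2 + 2*m) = m*(m - 2)*(m + 2)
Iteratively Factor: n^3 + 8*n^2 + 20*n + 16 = (n + 2)*(n^2 + 6*n + 8) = (n + 2)*(n + 4)*(n + 2)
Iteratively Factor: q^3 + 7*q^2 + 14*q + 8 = (q + 2)*(q^2 + 5*q + 4) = (q + 2)*(q + 4)*(q + 1)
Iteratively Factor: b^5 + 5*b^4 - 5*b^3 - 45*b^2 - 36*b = (b)*(b^4 + 5*b^3 - 5*b^2 - 45*b - 36) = b*(b + 3)*(b^3 + 2*b^2 - 11*b - 12) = b*(b - 3)*(b + 3)*(b^2 + 5*b + 4) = b*(b - 3)*(b + 1)*(b + 3)*(b + 4)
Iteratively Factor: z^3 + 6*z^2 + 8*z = (z + 2)*(z^2 + 4*z) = z*(z + 2)*(z + 4)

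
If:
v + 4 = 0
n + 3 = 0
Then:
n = -3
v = -4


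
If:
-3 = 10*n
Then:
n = -3/10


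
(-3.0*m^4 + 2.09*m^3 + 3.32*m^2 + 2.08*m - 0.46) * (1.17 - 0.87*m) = 2.61*m^5 - 5.3283*m^4 - 0.4431*m^3 + 2.0748*m^2 + 2.8338*m - 0.5382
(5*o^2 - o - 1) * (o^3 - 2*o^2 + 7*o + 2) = 5*o^5 - 11*o^4 + 36*o^3 + 5*o^2 - 9*o - 2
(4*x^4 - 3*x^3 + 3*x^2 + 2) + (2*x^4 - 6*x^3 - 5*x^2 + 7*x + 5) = 6*x^4 - 9*x^3 - 2*x^2 + 7*x + 7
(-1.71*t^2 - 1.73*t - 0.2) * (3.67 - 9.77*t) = 16.7067*t^3 + 10.6264*t^2 - 4.3951*t - 0.734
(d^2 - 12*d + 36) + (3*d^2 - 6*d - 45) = 4*d^2 - 18*d - 9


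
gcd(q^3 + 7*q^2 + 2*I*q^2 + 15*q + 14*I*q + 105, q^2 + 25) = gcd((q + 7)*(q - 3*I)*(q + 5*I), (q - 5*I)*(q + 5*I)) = q + 5*I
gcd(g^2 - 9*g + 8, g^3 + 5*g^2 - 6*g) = g - 1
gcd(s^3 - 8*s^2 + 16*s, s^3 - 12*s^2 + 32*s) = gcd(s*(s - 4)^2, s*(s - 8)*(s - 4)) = s^2 - 4*s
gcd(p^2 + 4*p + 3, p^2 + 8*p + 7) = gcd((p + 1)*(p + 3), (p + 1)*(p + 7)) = p + 1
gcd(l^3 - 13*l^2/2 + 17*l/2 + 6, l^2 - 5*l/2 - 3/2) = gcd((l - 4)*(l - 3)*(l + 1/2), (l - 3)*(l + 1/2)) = l^2 - 5*l/2 - 3/2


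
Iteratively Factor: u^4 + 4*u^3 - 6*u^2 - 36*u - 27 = (u + 1)*(u^3 + 3*u^2 - 9*u - 27) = (u + 1)*(u + 3)*(u^2 - 9) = (u - 3)*(u + 1)*(u + 3)*(u + 3)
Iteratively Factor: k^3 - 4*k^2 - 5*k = (k)*(k^2 - 4*k - 5) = k*(k - 5)*(k + 1)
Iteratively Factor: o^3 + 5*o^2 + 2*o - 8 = (o + 4)*(o^2 + o - 2) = (o + 2)*(o + 4)*(o - 1)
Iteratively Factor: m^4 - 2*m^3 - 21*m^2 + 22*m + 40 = (m - 5)*(m^3 + 3*m^2 - 6*m - 8) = (m - 5)*(m + 1)*(m^2 + 2*m - 8) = (m - 5)*(m + 1)*(m + 4)*(m - 2)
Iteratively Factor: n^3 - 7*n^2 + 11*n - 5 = (n - 1)*(n^2 - 6*n + 5) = (n - 1)^2*(n - 5)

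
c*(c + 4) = c^2 + 4*c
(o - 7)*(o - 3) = o^2 - 10*o + 21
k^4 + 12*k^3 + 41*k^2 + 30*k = k*(k + 1)*(k + 5)*(k + 6)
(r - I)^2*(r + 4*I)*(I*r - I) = I*r^4 - 2*r^3 - I*r^3 + 2*r^2 + 7*I*r^2 + 4*r - 7*I*r - 4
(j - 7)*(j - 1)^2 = j^3 - 9*j^2 + 15*j - 7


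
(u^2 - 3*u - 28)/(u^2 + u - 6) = (u^2 - 3*u - 28)/(u^2 + u - 6)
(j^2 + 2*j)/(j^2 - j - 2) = j*(j + 2)/(j^2 - j - 2)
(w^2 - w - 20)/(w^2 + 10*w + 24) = (w - 5)/(w + 6)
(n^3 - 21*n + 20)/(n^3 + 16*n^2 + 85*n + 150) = (n^2 - 5*n + 4)/(n^2 + 11*n + 30)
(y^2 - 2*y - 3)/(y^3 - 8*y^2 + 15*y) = (y + 1)/(y*(y - 5))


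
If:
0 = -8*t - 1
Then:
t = -1/8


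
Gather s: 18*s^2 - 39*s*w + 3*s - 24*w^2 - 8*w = 18*s^2 + s*(3 - 39*w) - 24*w^2 - 8*w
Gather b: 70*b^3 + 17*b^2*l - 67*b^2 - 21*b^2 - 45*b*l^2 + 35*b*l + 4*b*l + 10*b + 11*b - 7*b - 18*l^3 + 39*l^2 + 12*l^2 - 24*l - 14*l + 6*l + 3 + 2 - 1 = 70*b^3 + b^2*(17*l - 88) + b*(-45*l^2 + 39*l + 14) - 18*l^3 + 51*l^2 - 32*l + 4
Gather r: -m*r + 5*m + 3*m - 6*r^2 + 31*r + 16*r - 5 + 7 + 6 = 8*m - 6*r^2 + r*(47 - m) + 8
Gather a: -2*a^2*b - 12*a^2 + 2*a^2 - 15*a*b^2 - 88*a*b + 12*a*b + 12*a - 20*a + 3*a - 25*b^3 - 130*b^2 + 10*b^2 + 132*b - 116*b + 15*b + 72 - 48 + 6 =a^2*(-2*b - 10) + a*(-15*b^2 - 76*b - 5) - 25*b^3 - 120*b^2 + 31*b + 30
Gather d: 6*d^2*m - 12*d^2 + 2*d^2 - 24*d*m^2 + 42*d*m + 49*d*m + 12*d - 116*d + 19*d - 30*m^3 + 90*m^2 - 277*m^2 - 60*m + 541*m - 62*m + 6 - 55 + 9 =d^2*(6*m - 10) + d*(-24*m^2 + 91*m - 85) - 30*m^3 - 187*m^2 + 419*m - 40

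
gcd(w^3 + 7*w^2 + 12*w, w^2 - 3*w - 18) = w + 3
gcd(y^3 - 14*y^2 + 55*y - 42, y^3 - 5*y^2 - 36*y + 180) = y - 6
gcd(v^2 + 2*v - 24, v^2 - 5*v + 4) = v - 4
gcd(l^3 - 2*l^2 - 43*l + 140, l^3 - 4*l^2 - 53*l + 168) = l + 7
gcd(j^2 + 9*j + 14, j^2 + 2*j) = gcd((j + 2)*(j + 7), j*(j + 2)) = j + 2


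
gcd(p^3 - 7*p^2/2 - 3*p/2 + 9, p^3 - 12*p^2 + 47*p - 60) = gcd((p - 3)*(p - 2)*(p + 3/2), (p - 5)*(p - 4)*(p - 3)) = p - 3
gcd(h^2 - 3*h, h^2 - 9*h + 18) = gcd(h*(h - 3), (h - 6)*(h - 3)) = h - 3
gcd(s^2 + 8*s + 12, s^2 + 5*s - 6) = s + 6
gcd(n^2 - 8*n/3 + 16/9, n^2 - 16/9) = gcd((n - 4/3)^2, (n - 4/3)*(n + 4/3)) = n - 4/3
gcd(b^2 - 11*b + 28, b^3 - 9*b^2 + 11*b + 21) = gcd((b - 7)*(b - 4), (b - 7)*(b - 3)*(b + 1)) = b - 7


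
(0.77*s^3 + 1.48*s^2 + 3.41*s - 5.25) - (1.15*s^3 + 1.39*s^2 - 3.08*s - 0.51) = -0.38*s^3 + 0.0900000000000001*s^2 + 6.49*s - 4.74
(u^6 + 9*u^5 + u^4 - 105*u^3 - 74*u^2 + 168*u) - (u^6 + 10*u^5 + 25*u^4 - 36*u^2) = -u^5 - 24*u^4 - 105*u^3 - 38*u^2 + 168*u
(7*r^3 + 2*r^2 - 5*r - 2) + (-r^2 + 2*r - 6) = 7*r^3 + r^2 - 3*r - 8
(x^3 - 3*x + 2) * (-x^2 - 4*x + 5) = -x^5 - 4*x^4 + 8*x^3 + 10*x^2 - 23*x + 10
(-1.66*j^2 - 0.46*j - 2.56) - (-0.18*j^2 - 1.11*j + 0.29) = -1.48*j^2 + 0.65*j - 2.85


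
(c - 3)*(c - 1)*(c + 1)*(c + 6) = c^4 + 3*c^3 - 19*c^2 - 3*c + 18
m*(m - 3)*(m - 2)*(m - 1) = m^4 - 6*m^3 + 11*m^2 - 6*m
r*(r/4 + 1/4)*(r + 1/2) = r^3/4 + 3*r^2/8 + r/8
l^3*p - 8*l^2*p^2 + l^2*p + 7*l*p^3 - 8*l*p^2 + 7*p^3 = (l - 7*p)*(l - p)*(l*p + p)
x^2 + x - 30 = (x - 5)*(x + 6)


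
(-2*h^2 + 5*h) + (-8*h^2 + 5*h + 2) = -10*h^2 + 10*h + 2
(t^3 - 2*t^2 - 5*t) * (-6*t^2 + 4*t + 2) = -6*t^5 + 16*t^4 + 24*t^3 - 24*t^2 - 10*t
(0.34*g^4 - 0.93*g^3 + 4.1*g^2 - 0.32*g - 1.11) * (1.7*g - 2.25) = 0.578*g^5 - 2.346*g^4 + 9.0625*g^3 - 9.769*g^2 - 1.167*g + 2.4975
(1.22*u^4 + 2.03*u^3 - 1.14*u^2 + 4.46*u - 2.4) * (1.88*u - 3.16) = 2.2936*u^5 - 0.0388000000000006*u^4 - 8.558*u^3 + 11.9872*u^2 - 18.6056*u + 7.584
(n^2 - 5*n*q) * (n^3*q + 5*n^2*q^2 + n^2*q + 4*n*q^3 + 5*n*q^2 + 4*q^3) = n^5*q + n^4*q - 21*n^3*q^3 - 20*n^2*q^4 - 21*n^2*q^3 - 20*n*q^4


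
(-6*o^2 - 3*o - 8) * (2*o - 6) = -12*o^3 + 30*o^2 + 2*o + 48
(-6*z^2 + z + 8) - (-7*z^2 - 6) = z^2 + z + 14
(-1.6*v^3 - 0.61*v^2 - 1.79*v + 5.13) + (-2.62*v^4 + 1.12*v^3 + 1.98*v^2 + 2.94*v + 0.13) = -2.62*v^4 - 0.48*v^3 + 1.37*v^2 + 1.15*v + 5.26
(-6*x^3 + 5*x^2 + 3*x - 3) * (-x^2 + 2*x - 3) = 6*x^5 - 17*x^4 + 25*x^3 - 6*x^2 - 15*x + 9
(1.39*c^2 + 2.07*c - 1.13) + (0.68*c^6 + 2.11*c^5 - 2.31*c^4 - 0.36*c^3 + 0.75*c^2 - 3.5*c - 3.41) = 0.68*c^6 + 2.11*c^5 - 2.31*c^4 - 0.36*c^3 + 2.14*c^2 - 1.43*c - 4.54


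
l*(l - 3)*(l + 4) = l^3 + l^2 - 12*l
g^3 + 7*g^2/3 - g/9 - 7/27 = (g - 1/3)*(g + 1/3)*(g + 7/3)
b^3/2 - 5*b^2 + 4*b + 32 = (b/2 + 1)*(b - 8)*(b - 4)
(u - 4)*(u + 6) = u^2 + 2*u - 24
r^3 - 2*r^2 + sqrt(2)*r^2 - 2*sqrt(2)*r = r*(r - 2)*(r + sqrt(2))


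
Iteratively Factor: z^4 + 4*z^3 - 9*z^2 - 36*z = (z)*(z^3 + 4*z^2 - 9*z - 36) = z*(z + 4)*(z^2 - 9) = z*(z - 3)*(z + 4)*(z + 3)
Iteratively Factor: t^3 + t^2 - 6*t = (t)*(t^2 + t - 6) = t*(t - 2)*(t + 3)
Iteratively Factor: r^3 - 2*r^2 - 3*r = (r)*(r^2 - 2*r - 3) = r*(r - 3)*(r + 1)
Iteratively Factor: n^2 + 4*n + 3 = (n + 1)*(n + 3)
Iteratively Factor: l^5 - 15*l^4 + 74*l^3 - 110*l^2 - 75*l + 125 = (l - 5)*(l^4 - 10*l^3 + 24*l^2 + 10*l - 25) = (l - 5)*(l + 1)*(l^3 - 11*l^2 + 35*l - 25) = (l - 5)^2*(l + 1)*(l^2 - 6*l + 5) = (l - 5)^2*(l - 1)*(l + 1)*(l - 5)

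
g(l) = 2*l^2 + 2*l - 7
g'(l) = 4*l + 2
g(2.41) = 9.44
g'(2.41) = 11.64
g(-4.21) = 20.03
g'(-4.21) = -14.84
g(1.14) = -2.12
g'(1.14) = 6.56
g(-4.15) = 19.14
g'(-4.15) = -14.60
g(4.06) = 34.09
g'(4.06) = 18.24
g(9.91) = 209.24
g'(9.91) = 41.64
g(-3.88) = 15.35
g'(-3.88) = -13.52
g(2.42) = 9.55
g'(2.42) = 11.68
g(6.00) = 77.00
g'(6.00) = 26.00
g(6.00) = 77.00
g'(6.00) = 26.00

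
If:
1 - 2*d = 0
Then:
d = 1/2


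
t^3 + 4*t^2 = t^2*(t + 4)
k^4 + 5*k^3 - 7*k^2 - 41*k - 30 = (k - 3)*(k + 1)*(k + 2)*(k + 5)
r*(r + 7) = r^2 + 7*r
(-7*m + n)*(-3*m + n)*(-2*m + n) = -42*m^3 + 41*m^2*n - 12*m*n^2 + n^3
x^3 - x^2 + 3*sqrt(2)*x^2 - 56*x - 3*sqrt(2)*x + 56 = (x - 1)*(x - 4*sqrt(2))*(x + 7*sqrt(2))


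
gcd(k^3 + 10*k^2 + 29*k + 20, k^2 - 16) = k + 4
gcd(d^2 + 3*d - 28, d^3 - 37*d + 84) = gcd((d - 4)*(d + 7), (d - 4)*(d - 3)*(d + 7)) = d^2 + 3*d - 28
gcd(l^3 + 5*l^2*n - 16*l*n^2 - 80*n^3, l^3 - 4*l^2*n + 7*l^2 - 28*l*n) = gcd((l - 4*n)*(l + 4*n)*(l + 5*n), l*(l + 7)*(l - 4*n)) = l - 4*n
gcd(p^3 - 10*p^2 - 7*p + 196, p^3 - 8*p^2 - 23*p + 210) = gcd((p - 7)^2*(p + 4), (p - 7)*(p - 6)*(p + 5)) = p - 7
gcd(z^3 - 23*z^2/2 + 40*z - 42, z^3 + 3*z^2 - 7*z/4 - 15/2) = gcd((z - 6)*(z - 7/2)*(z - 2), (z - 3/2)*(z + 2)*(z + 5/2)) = 1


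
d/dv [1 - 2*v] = -2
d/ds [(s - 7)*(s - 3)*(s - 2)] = 3*s^2 - 24*s + 41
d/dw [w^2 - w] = 2*w - 1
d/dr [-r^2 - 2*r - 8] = -2*r - 2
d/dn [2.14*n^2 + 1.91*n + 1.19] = 4.28*n + 1.91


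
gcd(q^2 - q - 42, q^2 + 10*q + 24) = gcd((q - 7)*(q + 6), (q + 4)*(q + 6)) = q + 6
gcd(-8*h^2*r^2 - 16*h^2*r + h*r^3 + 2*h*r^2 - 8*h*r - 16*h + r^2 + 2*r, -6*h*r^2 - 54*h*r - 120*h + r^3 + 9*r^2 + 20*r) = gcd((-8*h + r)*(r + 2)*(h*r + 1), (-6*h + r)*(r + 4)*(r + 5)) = 1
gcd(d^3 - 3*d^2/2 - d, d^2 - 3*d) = d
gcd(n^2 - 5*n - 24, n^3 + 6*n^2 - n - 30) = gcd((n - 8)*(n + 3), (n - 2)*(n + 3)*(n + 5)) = n + 3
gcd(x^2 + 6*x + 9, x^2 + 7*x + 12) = x + 3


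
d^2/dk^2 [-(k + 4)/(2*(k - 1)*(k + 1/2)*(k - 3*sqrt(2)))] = 2*(-12*k^5 - 90*k^4 + 36*sqrt(2)*k^4 - 11*k^3 + 378*sqrt(2)*k^3 - 852*k^2 - 180*sqrt(2)*k^2 + 27*sqrt(2)*k + 312*k - 202 + 9*sqrt(2))/(8*k^9 - 72*sqrt(2)*k^8 - 12*k^8 + 108*sqrt(2)*k^7 + 426*k^7 - 637*k^6 - 378*sqrt(2)*k^6 - 321*k^5 + 549*sqrt(2)*k^5 + 297*sqrt(2)*k^4 + 591*k^4 - 567*sqrt(2)*k^3 + 161*k^3 - 153*sqrt(2)*k^2 - 162*k^2 - 54*k + 162*sqrt(2)*k + 54*sqrt(2))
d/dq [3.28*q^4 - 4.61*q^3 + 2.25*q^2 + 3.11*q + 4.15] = 13.12*q^3 - 13.83*q^2 + 4.5*q + 3.11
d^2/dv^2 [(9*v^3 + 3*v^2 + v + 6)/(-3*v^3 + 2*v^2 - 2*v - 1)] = 2*(-81*v^6 + 135*v^5 - 90*v^4 + 287*v^3 - 234*v^2 + 93*v - 37)/(27*v^9 - 54*v^8 + 90*v^7 - 53*v^6 + 24*v^5 + 24*v^4 - 7*v^3 + 6*v^2 + 6*v + 1)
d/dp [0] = 0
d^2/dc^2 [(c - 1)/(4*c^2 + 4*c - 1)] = 8*(-3*c*(4*c^2 + 4*c - 1) + 4*(c - 1)*(2*c + 1)^2)/(4*c^2 + 4*c - 1)^3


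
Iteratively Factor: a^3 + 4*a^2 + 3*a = (a + 1)*(a^2 + 3*a) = (a + 1)*(a + 3)*(a)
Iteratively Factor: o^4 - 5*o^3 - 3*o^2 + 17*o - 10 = (o - 1)*(o^3 - 4*o^2 - 7*o + 10) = (o - 1)*(o + 2)*(o^2 - 6*o + 5) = (o - 1)^2*(o + 2)*(o - 5)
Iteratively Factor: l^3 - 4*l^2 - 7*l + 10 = (l + 2)*(l^2 - 6*l + 5) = (l - 5)*(l + 2)*(l - 1)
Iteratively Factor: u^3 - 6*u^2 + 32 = (u - 4)*(u^2 - 2*u - 8) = (u - 4)*(u + 2)*(u - 4)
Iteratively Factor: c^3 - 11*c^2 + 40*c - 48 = (c - 4)*(c^2 - 7*c + 12) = (c - 4)*(c - 3)*(c - 4)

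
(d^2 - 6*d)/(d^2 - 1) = d*(d - 6)/(d^2 - 1)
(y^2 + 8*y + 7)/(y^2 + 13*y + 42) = (y + 1)/(y + 6)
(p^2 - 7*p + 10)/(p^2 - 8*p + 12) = (p - 5)/(p - 6)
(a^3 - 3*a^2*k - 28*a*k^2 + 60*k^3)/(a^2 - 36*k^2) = (a^2 + 3*a*k - 10*k^2)/(a + 6*k)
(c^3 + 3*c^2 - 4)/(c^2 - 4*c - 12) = (c^2 + c - 2)/(c - 6)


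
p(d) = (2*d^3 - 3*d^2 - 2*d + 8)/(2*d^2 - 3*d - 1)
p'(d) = (3 - 4*d)*(2*d^3 - 3*d^2 - 2*d + 8)/(2*d^2 - 3*d - 1)^2 + (6*d^2 - 6*d - 2)/(2*d^2 - 3*d - 1) = (4*d^4 - 12*d^3 + 7*d^2 - 26*d + 26)/(4*d^4 - 12*d^3 + 5*d^2 + 6*d + 1)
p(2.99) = 3.62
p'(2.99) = 0.16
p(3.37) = 3.77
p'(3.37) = 0.55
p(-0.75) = 2.93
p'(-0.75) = 9.89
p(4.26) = 4.43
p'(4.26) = 0.85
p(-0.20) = -25.82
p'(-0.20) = 308.42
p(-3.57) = -3.24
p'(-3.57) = 1.13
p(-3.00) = -2.58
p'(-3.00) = 1.21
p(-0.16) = -17.57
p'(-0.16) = 138.28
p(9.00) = 8.99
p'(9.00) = 0.99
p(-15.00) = -14.95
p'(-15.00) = 1.00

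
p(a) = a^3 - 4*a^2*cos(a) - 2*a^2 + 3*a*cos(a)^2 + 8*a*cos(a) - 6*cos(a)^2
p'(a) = 4*a^2*sin(a) + 3*a^2 - 6*a*sin(a)*cos(a) - 8*a*sin(a) - 8*a*cos(a) - 4*a + 12*sin(a)*cos(a) + 3*cos(a)^2 + 8*cos(a)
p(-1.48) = -9.58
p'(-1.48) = -8.09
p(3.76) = 49.96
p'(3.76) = 27.02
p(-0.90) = -12.20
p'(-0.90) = -0.01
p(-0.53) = -10.99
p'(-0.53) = 6.42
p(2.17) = 1.79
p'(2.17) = 13.37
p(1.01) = 0.28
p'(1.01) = -0.89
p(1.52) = -0.96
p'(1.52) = -2.12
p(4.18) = 58.28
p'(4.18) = 12.26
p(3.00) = 23.82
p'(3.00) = 36.31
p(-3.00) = -0.30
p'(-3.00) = 5.98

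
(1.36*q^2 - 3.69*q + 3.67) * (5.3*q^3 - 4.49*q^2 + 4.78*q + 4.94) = 7.208*q^5 - 25.6634*q^4 + 42.5199*q^3 - 27.3981*q^2 - 0.686*q + 18.1298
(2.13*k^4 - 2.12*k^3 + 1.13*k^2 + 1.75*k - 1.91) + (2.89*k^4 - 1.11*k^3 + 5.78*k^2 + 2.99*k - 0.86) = 5.02*k^4 - 3.23*k^3 + 6.91*k^2 + 4.74*k - 2.77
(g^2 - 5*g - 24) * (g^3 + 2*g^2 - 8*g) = g^5 - 3*g^4 - 42*g^3 - 8*g^2 + 192*g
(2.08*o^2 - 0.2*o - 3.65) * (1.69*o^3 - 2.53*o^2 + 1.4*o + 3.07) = 3.5152*o^5 - 5.6004*o^4 - 2.7505*o^3 + 15.3401*o^2 - 5.724*o - 11.2055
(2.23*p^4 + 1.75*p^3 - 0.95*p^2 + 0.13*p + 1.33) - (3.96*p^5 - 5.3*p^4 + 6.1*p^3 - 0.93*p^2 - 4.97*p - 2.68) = -3.96*p^5 + 7.53*p^4 - 4.35*p^3 - 0.0199999999999999*p^2 + 5.1*p + 4.01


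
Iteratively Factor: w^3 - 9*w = (w + 3)*(w^2 - 3*w) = (w - 3)*(w + 3)*(w)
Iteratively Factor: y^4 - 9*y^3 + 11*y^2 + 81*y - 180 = (y + 3)*(y^3 - 12*y^2 + 47*y - 60) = (y - 5)*(y + 3)*(y^2 - 7*y + 12) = (y - 5)*(y - 3)*(y + 3)*(y - 4)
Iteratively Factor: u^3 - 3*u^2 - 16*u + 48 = (u + 4)*(u^2 - 7*u + 12) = (u - 4)*(u + 4)*(u - 3)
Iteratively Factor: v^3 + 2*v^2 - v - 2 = (v + 2)*(v^2 - 1) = (v - 1)*(v + 2)*(v + 1)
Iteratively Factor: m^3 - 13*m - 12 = (m - 4)*(m^2 + 4*m + 3) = (m - 4)*(m + 3)*(m + 1)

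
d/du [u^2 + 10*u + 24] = 2*u + 10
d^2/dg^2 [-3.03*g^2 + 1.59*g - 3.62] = -6.06000000000000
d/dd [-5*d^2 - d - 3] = -10*d - 1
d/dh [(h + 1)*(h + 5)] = 2*h + 6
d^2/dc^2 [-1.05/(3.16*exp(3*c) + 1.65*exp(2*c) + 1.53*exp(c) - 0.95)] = (-1.05*(9.48*exp(2*c) + 3.3*exp(c) + 1.53)*(18.96*exp(2*c) + 6.6*exp(c) + 3.06)*exp(c) + (29.862*exp(2*c) + 6.93*exp(c) + 1.6065)*(3.16*exp(3*c) + 1.65*exp(2*c) + 1.53*exp(c) - 0.95))*exp(c)/(3.16*exp(3*c) + 1.65*exp(2*c) + 1.53*exp(c) - 0.95)^3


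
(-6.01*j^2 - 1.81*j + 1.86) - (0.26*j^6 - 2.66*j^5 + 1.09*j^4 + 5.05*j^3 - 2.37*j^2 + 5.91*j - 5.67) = -0.26*j^6 + 2.66*j^5 - 1.09*j^4 - 5.05*j^3 - 3.64*j^2 - 7.72*j + 7.53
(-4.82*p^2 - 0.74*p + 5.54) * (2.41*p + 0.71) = -11.6162*p^3 - 5.2056*p^2 + 12.826*p + 3.9334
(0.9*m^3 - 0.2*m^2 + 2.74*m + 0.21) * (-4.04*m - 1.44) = -3.636*m^4 - 0.488*m^3 - 10.7816*m^2 - 4.794*m - 0.3024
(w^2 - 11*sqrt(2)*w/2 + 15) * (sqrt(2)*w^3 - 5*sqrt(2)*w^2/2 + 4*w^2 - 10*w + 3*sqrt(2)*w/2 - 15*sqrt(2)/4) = sqrt(2)*w^5 - 7*w^4 - 5*sqrt(2)*w^4/2 - 11*sqrt(2)*w^3/2 + 35*w^3/2 + 55*sqrt(2)*w^2/4 + 87*w^2/2 - 435*w/4 + 45*sqrt(2)*w/2 - 225*sqrt(2)/4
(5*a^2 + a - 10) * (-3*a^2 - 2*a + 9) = -15*a^4 - 13*a^3 + 73*a^2 + 29*a - 90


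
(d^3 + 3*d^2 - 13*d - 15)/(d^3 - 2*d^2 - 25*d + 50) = (d^2 - 2*d - 3)/(d^2 - 7*d + 10)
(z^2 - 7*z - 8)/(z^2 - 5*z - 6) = (z - 8)/(z - 6)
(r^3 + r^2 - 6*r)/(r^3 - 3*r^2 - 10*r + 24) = r/(r - 4)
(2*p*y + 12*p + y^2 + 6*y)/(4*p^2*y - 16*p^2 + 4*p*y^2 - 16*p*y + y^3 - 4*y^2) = (y + 6)/(2*p*y - 8*p + y^2 - 4*y)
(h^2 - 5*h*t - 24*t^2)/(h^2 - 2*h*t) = (h^2 - 5*h*t - 24*t^2)/(h*(h - 2*t))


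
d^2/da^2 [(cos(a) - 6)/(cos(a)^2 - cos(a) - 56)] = (9*sin(a)^4*cos(a) - 23*sin(a)^4 + 1416*sin(a)^2 + 6727*cos(a)/2 + 90*cos(3*a) - cos(5*a)/2 - 597)/(sin(a)^2 + cos(a) + 55)^3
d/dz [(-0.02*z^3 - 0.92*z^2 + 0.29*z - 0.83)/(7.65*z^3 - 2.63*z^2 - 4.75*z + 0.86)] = (5.55111512312578e-17*z^5 + 7.0906*z^4 - 4.247*z^3 + 24.1296*z^2 - 5.9482*z - 3.6931)/(58.5225*z^6 - 40.239*z^5 - 65.7581*z^4 + 38.143*z^3 + 18.0389*z^2 - 8.17*z + 0.7396)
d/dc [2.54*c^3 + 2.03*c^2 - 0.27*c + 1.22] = 7.62*c^2 + 4.06*c - 0.27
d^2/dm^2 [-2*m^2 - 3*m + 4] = -4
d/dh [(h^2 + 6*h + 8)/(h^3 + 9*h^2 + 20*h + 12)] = (-h^2 - 8*h - 22)/(h^4 + 14*h^3 + 61*h^2 + 84*h + 36)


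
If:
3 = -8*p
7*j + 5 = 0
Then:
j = -5/7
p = -3/8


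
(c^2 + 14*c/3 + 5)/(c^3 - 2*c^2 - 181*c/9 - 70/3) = 3*(c + 3)/(3*c^2 - 11*c - 42)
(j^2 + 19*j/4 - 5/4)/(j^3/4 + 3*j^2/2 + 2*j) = (4*j^2 + 19*j - 5)/(j*(j^2 + 6*j + 8))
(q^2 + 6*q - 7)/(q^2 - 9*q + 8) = (q + 7)/(q - 8)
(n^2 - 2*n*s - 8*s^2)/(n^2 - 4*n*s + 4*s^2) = (n^2 - 2*n*s - 8*s^2)/(n^2 - 4*n*s + 4*s^2)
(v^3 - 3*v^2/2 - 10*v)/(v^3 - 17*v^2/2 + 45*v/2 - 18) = v*(2*v + 5)/(2*v^2 - 9*v + 9)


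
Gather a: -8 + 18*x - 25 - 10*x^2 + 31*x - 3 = -10*x^2 + 49*x - 36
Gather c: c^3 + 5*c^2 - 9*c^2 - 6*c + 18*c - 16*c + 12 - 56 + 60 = c^3 - 4*c^2 - 4*c + 16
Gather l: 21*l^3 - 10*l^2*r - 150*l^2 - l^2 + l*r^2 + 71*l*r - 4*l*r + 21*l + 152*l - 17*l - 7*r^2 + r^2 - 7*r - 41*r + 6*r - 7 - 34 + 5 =21*l^3 + l^2*(-10*r - 151) + l*(r^2 + 67*r + 156) - 6*r^2 - 42*r - 36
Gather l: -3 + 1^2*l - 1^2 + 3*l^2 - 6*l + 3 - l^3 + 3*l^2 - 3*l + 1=-l^3 + 6*l^2 - 8*l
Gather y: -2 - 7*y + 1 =-7*y - 1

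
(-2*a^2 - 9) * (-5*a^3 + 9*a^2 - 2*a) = 10*a^5 - 18*a^4 + 49*a^3 - 81*a^2 + 18*a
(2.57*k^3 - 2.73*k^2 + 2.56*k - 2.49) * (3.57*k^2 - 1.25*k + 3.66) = 9.1749*k^5 - 12.9586*k^4 + 21.9579*k^3 - 22.0811*k^2 + 12.4821*k - 9.1134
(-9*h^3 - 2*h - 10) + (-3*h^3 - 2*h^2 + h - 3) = -12*h^3 - 2*h^2 - h - 13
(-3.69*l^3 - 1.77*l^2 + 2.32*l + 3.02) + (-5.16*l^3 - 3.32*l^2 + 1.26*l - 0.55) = -8.85*l^3 - 5.09*l^2 + 3.58*l + 2.47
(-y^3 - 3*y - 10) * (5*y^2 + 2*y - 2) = -5*y^5 - 2*y^4 - 13*y^3 - 56*y^2 - 14*y + 20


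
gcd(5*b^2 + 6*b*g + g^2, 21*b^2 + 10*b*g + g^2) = 1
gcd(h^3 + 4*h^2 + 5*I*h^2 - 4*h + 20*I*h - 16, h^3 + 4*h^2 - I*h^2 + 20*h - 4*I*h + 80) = h^2 + h*(4 + 4*I) + 16*I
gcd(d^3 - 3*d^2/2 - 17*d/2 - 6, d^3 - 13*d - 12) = d^2 - 3*d - 4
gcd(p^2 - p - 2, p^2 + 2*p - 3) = 1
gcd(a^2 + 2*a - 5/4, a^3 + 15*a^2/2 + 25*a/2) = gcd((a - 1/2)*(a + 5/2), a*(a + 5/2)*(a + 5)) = a + 5/2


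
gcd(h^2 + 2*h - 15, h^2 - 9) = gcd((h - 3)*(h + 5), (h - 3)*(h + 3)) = h - 3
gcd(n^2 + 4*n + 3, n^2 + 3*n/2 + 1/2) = n + 1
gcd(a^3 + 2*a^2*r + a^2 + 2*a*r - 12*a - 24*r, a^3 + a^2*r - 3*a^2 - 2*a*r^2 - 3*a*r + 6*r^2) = a^2 + 2*a*r - 3*a - 6*r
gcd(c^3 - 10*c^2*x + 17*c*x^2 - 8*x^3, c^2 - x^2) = -c + x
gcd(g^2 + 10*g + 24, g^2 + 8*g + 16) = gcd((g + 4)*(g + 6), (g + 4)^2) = g + 4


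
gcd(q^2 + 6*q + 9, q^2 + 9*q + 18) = q + 3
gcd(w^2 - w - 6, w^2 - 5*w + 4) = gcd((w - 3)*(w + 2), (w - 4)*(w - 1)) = 1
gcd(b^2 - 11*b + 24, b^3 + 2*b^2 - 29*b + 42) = b - 3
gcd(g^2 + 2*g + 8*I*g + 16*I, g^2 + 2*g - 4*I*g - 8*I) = g + 2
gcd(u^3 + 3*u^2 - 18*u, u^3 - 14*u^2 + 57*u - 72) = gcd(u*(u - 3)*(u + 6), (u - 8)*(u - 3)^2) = u - 3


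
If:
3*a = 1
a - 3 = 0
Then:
No Solution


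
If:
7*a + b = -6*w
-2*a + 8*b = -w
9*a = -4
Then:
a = -4/9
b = -76/423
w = 232/423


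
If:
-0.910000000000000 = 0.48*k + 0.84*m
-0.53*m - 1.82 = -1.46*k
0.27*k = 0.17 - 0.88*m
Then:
No Solution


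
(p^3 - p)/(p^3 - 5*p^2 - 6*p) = (p - 1)/(p - 6)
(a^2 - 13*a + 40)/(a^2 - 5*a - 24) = (a - 5)/(a + 3)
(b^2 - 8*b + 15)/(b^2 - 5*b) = (b - 3)/b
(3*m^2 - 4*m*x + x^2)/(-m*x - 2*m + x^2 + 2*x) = (-3*m + x)/(x + 2)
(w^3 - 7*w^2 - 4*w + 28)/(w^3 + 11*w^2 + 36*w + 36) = (w^2 - 9*w + 14)/(w^2 + 9*w + 18)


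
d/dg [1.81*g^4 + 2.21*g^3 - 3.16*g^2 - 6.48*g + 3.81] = 7.24*g^3 + 6.63*g^2 - 6.32*g - 6.48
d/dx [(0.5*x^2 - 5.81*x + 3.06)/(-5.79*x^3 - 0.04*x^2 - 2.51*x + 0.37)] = (2.895*x^4 - 67.2798*x^3 + 51.6648*x^2 + 0.614799999999999*x + 5.5309)/(33.5241*x^6 + 0.4632*x^5 + 29.0674*x^4 - 4.0838*x^3 + 6.2705*x^2 - 1.8574*x + 0.1369)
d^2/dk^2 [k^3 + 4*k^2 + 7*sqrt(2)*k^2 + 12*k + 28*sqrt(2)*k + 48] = 6*k + 8 + 14*sqrt(2)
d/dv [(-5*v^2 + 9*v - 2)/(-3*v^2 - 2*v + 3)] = (37*v^2 - 42*v + 23)/(9*v^4 + 12*v^3 - 14*v^2 - 12*v + 9)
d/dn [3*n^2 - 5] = 6*n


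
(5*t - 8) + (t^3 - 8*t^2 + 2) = t^3 - 8*t^2 + 5*t - 6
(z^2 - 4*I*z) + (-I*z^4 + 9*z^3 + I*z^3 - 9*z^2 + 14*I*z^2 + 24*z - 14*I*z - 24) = -I*z^4 + 9*z^3 + I*z^3 - 8*z^2 + 14*I*z^2 + 24*z - 18*I*z - 24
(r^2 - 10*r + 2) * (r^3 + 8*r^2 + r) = r^5 - 2*r^4 - 77*r^3 + 6*r^2 + 2*r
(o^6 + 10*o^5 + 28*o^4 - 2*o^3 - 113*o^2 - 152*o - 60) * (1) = o^6 + 10*o^5 + 28*o^4 - 2*o^3 - 113*o^2 - 152*o - 60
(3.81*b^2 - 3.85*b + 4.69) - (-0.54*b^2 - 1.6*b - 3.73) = 4.35*b^2 - 2.25*b + 8.42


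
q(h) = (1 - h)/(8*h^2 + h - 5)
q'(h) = (1 - h)*(-16*h - 1)/(8*h^2 + h - 5)^2 - 1/(8*h^2 + h - 5) = (-8*h^2 - h + (h - 1)*(16*h + 1) + 5)/(8*h^2 + h - 5)^2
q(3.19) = -0.03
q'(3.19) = 0.01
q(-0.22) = -0.25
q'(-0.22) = 0.34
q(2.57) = -0.03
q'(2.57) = 0.01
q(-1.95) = 0.13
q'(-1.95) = 0.12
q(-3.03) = 0.06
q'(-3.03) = 0.03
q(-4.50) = 0.04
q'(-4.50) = 0.01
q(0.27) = -0.18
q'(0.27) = 0.02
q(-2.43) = 0.09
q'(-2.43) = 0.06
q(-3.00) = 0.06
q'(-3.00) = 0.03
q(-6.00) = 0.03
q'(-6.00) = 0.01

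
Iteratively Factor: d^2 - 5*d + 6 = (d - 2)*(d - 3)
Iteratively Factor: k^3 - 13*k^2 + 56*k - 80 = (k - 4)*(k^2 - 9*k + 20) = (k - 5)*(k - 4)*(k - 4)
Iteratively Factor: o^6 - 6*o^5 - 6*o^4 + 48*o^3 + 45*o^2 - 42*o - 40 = (o + 1)*(o^5 - 7*o^4 + o^3 + 47*o^2 - 2*o - 40) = (o + 1)*(o + 2)*(o^4 - 9*o^3 + 19*o^2 + 9*o - 20) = (o + 1)^2*(o + 2)*(o^3 - 10*o^2 + 29*o - 20) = (o - 1)*(o + 1)^2*(o + 2)*(o^2 - 9*o + 20) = (o - 5)*(o - 1)*(o + 1)^2*(o + 2)*(o - 4)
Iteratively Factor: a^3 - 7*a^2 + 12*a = (a - 3)*(a^2 - 4*a) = a*(a - 3)*(a - 4)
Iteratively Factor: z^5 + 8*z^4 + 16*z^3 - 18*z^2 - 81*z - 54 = (z + 3)*(z^4 + 5*z^3 + z^2 - 21*z - 18) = (z + 3)^2*(z^3 + 2*z^2 - 5*z - 6) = (z - 2)*(z + 3)^2*(z^2 + 4*z + 3) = (z - 2)*(z + 1)*(z + 3)^2*(z + 3)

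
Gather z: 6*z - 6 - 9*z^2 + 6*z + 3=-9*z^2 + 12*z - 3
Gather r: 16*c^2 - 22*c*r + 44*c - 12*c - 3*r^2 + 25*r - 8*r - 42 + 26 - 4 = 16*c^2 + 32*c - 3*r^2 + r*(17 - 22*c) - 20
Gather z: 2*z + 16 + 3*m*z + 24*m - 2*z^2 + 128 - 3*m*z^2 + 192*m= 216*m + z^2*(-3*m - 2) + z*(3*m + 2) + 144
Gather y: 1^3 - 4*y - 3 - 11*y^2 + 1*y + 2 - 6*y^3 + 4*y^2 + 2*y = -6*y^3 - 7*y^2 - y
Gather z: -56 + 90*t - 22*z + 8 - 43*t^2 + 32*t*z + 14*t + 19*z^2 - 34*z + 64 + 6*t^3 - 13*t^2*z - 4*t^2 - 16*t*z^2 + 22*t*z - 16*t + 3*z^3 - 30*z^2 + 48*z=6*t^3 - 47*t^2 + 88*t + 3*z^3 + z^2*(-16*t - 11) + z*(-13*t^2 + 54*t - 8) + 16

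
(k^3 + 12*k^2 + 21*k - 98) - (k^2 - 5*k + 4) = k^3 + 11*k^2 + 26*k - 102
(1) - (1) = 0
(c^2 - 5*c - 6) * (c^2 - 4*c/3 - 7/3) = c^4 - 19*c^3/3 - 5*c^2/3 + 59*c/3 + 14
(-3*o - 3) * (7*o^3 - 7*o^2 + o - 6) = -21*o^4 + 18*o^2 + 15*o + 18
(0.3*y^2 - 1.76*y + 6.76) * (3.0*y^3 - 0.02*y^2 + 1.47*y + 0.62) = 0.9*y^5 - 5.286*y^4 + 20.7562*y^3 - 2.5364*y^2 + 8.846*y + 4.1912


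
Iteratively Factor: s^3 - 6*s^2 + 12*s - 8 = (s - 2)*(s^2 - 4*s + 4) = (s - 2)^2*(s - 2)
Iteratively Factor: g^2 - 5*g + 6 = (g - 3)*(g - 2)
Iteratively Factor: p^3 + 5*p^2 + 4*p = (p)*(p^2 + 5*p + 4) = p*(p + 4)*(p + 1)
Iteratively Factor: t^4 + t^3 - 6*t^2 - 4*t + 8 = (t - 1)*(t^3 + 2*t^2 - 4*t - 8) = (t - 2)*(t - 1)*(t^2 + 4*t + 4) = (t - 2)*(t - 1)*(t + 2)*(t + 2)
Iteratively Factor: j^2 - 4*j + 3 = (j - 1)*(j - 3)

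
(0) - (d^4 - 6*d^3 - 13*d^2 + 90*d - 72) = -d^4 + 6*d^3 + 13*d^2 - 90*d + 72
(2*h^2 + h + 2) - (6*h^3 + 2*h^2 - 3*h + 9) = -6*h^3 + 4*h - 7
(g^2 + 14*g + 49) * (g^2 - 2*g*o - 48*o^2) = g^4 - 2*g^3*o + 14*g^3 - 48*g^2*o^2 - 28*g^2*o + 49*g^2 - 672*g*o^2 - 98*g*o - 2352*o^2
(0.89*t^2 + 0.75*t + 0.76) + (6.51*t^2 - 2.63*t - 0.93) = 7.4*t^2 - 1.88*t - 0.17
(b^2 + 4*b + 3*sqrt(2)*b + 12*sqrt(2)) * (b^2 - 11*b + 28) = b^4 - 7*b^3 + 3*sqrt(2)*b^3 - 21*sqrt(2)*b^2 - 16*b^2 - 48*sqrt(2)*b + 112*b + 336*sqrt(2)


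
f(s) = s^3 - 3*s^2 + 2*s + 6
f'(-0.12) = 2.76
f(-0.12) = 5.72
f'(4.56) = 37.02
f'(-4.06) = 75.81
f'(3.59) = 19.12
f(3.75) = 24.05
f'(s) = 3*s^2 - 6*s + 2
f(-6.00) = -330.00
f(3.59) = 20.78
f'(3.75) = 21.69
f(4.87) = 60.09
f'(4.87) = 43.93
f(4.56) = 47.56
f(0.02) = 6.04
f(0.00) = 6.00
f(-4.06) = -118.49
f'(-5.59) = 129.28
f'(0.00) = 2.00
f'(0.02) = 1.88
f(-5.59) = -273.60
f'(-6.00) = 146.00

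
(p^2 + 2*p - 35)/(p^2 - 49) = (p - 5)/(p - 7)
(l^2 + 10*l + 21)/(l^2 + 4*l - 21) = (l + 3)/(l - 3)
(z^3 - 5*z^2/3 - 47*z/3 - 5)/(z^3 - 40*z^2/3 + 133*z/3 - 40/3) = (3*z^2 + 10*z + 3)/(3*z^2 - 25*z + 8)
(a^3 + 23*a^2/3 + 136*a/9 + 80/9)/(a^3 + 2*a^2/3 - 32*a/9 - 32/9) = (a + 5)/(a - 2)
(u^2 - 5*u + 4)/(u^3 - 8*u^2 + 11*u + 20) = (u - 1)/(u^2 - 4*u - 5)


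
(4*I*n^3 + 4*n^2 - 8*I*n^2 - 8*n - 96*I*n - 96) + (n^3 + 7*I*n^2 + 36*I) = n^3 + 4*I*n^3 + 4*n^2 - I*n^2 - 8*n - 96*I*n - 96 + 36*I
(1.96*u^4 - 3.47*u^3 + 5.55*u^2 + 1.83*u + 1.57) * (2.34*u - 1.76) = 4.5864*u^5 - 11.5694*u^4 + 19.0942*u^3 - 5.4858*u^2 + 0.453*u - 2.7632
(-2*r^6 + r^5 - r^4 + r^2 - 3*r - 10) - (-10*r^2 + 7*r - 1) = -2*r^6 + r^5 - r^4 + 11*r^2 - 10*r - 9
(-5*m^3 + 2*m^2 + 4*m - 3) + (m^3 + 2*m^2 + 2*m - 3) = -4*m^3 + 4*m^2 + 6*m - 6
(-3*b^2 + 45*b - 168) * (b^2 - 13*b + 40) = -3*b^4 + 84*b^3 - 873*b^2 + 3984*b - 6720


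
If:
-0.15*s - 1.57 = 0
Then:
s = -10.47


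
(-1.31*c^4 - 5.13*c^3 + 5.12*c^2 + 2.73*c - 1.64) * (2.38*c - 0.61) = -3.1178*c^5 - 11.4103*c^4 + 15.3149*c^3 + 3.3742*c^2 - 5.5685*c + 1.0004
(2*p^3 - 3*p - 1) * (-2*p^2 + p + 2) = -4*p^5 + 2*p^4 + 10*p^3 - p^2 - 7*p - 2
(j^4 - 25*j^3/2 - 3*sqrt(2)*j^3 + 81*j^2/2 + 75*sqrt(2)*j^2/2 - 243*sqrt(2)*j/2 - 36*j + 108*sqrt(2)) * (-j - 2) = -j^5 + 3*sqrt(2)*j^4 + 21*j^4/2 - 63*sqrt(2)*j^3/2 - 31*j^3/2 - 45*j^2 + 93*sqrt(2)*j^2/2 + 72*j + 135*sqrt(2)*j - 216*sqrt(2)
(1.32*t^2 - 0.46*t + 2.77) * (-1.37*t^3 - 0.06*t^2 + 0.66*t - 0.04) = -1.8084*t^5 + 0.551*t^4 - 2.8961*t^3 - 0.5226*t^2 + 1.8466*t - 0.1108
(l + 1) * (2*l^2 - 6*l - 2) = 2*l^3 - 4*l^2 - 8*l - 2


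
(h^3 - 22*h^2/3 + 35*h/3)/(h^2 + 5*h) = (3*h^2 - 22*h + 35)/(3*(h + 5))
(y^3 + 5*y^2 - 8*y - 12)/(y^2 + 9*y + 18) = (y^2 - y - 2)/(y + 3)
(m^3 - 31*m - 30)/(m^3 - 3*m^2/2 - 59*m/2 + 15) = 2*(m + 1)/(2*m - 1)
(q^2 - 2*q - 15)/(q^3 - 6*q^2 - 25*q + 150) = (q + 3)/(q^2 - q - 30)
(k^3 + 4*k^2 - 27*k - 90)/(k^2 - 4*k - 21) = (k^2 + k - 30)/(k - 7)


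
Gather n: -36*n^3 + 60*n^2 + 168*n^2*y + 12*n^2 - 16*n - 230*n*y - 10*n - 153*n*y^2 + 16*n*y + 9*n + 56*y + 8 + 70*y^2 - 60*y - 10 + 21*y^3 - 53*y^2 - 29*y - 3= -36*n^3 + n^2*(168*y + 72) + n*(-153*y^2 - 214*y - 17) + 21*y^3 + 17*y^2 - 33*y - 5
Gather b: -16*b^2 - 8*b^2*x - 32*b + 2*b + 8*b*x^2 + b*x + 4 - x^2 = b^2*(-8*x - 16) + b*(8*x^2 + x - 30) - x^2 + 4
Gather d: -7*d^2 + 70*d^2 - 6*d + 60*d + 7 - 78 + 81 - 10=63*d^2 + 54*d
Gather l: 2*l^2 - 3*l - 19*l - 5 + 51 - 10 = 2*l^2 - 22*l + 36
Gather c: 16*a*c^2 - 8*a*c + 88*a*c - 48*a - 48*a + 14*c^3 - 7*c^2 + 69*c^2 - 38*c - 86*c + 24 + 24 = -96*a + 14*c^3 + c^2*(16*a + 62) + c*(80*a - 124) + 48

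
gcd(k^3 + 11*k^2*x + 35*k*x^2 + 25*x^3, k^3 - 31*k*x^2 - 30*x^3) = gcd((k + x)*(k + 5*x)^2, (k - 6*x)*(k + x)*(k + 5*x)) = k^2 + 6*k*x + 5*x^2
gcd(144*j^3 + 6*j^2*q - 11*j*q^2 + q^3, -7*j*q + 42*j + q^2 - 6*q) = 1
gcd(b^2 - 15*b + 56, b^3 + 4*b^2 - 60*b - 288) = b - 8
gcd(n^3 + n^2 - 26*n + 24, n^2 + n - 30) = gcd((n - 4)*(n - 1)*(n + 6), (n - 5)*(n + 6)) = n + 6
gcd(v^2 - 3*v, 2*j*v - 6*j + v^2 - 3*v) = v - 3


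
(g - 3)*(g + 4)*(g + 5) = g^3 + 6*g^2 - 7*g - 60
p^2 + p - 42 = (p - 6)*(p + 7)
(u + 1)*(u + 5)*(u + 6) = u^3 + 12*u^2 + 41*u + 30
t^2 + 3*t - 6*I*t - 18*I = (t + 3)*(t - 6*I)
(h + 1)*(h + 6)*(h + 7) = h^3 + 14*h^2 + 55*h + 42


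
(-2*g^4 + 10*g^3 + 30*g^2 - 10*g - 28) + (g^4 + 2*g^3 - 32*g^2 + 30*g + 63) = -g^4 + 12*g^3 - 2*g^2 + 20*g + 35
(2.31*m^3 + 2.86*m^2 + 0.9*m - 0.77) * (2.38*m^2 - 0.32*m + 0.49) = 5.4978*m^5 + 6.0676*m^4 + 2.3587*m^3 - 0.7192*m^2 + 0.6874*m - 0.3773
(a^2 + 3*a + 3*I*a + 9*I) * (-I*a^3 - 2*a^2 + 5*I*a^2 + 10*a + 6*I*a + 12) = -I*a^5 + a^4 + 2*I*a^4 - 2*a^3 + 15*I*a^3 - 21*a^2 + 30*I*a^2 - 18*a + 126*I*a + 108*I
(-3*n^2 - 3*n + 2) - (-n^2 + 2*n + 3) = -2*n^2 - 5*n - 1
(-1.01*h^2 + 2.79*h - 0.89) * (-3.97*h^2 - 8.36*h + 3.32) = 4.0097*h^4 - 2.6327*h^3 - 23.1443*h^2 + 16.7032*h - 2.9548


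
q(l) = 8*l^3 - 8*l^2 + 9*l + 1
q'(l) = 24*l^2 - 16*l + 9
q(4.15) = 472.36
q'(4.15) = 355.94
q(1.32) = 17.34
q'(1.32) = 29.70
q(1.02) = 10.35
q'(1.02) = 17.65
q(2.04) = 53.98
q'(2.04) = 76.24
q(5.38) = 1063.63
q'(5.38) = 617.59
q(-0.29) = -2.48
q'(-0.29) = 15.66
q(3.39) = 251.24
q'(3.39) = 230.57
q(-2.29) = -157.63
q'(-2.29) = 171.50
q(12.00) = 12781.00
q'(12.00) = 3273.00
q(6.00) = 1495.00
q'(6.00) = 777.00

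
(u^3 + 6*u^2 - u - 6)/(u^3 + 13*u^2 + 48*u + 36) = (u - 1)/(u + 6)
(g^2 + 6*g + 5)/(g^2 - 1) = (g + 5)/(g - 1)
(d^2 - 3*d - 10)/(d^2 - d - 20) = (d + 2)/(d + 4)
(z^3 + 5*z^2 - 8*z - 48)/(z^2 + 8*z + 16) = z - 3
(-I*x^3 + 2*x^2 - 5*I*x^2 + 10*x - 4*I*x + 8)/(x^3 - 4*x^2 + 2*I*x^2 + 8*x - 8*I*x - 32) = (-I*x^3 + x^2*(2 - 5*I) + x*(10 - 4*I) + 8)/(x^3 + x^2*(-4 + 2*I) + x*(8 - 8*I) - 32)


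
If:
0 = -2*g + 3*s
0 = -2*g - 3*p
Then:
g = 3*s/2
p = -s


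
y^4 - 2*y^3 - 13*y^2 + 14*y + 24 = (y - 4)*(y - 2)*(y + 1)*(y + 3)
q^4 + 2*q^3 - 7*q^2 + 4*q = q*(q - 1)^2*(q + 4)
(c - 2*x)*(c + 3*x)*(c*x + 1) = c^3*x + c^2*x^2 + c^2 - 6*c*x^3 + c*x - 6*x^2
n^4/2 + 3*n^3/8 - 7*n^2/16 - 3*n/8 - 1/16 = (n/2 + 1/4)*(n - 1)*(n + 1/4)*(n + 1)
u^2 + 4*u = u*(u + 4)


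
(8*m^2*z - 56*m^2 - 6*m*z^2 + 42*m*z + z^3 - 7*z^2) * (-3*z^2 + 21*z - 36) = -24*m^2*z^3 + 336*m^2*z^2 - 1464*m^2*z + 2016*m^2 + 18*m*z^4 - 252*m*z^3 + 1098*m*z^2 - 1512*m*z - 3*z^5 + 42*z^4 - 183*z^3 + 252*z^2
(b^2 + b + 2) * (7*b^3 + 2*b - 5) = 7*b^5 + 7*b^4 + 16*b^3 - 3*b^2 - b - 10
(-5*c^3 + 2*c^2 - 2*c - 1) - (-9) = -5*c^3 + 2*c^2 - 2*c + 8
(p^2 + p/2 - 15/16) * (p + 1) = p^3 + 3*p^2/2 - 7*p/16 - 15/16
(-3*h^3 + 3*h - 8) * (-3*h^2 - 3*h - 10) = 9*h^5 + 9*h^4 + 21*h^3 + 15*h^2 - 6*h + 80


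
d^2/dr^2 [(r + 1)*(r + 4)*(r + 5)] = 6*r + 20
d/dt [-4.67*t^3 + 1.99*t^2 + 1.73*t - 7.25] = -14.01*t^2 + 3.98*t + 1.73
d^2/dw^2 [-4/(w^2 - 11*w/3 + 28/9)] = 648*(9*w^2 - 33*w - (6*w - 11)^2 + 28)/(9*w^2 - 33*w + 28)^3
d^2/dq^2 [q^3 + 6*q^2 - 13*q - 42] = 6*q + 12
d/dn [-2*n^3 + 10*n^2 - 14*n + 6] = -6*n^2 + 20*n - 14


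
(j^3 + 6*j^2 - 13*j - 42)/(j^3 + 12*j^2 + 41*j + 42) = (j - 3)/(j + 3)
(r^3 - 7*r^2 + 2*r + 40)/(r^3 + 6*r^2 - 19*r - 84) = (r^2 - 3*r - 10)/(r^2 + 10*r + 21)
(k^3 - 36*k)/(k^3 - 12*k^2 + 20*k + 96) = k*(k + 6)/(k^2 - 6*k - 16)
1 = 1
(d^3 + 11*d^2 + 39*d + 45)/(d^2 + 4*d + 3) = (d^2 + 8*d + 15)/(d + 1)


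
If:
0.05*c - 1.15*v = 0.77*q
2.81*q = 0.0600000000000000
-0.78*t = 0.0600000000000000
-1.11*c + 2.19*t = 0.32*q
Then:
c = -0.16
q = 0.02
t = -0.08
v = -0.02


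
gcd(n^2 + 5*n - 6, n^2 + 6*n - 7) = n - 1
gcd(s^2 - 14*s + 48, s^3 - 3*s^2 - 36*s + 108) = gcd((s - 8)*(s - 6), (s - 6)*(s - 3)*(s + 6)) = s - 6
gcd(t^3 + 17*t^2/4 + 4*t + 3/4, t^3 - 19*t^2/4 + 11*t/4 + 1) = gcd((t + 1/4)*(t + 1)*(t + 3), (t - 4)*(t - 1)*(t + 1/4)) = t + 1/4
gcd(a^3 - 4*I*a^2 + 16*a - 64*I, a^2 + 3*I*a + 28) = a - 4*I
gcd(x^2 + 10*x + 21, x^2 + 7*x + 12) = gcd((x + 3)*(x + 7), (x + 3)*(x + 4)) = x + 3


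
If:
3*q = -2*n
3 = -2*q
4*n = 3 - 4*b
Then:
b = -3/2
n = 9/4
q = -3/2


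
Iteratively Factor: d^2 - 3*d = (d - 3)*(d)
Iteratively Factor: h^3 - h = (h + 1)*(h^2 - h) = h*(h + 1)*(h - 1)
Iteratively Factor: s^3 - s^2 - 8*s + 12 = (s + 3)*(s^2 - 4*s + 4) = (s - 2)*(s + 3)*(s - 2)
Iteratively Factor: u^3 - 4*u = (u)*(u^2 - 4) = u*(u + 2)*(u - 2)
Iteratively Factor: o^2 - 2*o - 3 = (o + 1)*(o - 3)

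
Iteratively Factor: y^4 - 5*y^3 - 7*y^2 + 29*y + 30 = (y - 3)*(y^3 - 2*y^2 - 13*y - 10) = (y - 3)*(y + 2)*(y^2 - 4*y - 5) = (y - 3)*(y + 1)*(y + 2)*(y - 5)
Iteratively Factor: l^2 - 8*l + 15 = (l - 5)*(l - 3)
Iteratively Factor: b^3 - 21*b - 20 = (b + 1)*(b^2 - b - 20) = (b + 1)*(b + 4)*(b - 5)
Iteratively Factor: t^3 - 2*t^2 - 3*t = (t)*(t^2 - 2*t - 3) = t*(t + 1)*(t - 3)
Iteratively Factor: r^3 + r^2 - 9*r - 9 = (r + 3)*(r^2 - 2*r - 3) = (r + 1)*(r + 3)*(r - 3)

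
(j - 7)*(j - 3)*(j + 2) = j^3 - 8*j^2 + j + 42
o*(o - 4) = o^2 - 4*o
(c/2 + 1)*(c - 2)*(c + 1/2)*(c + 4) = c^4/2 + 9*c^3/4 - c^2 - 9*c - 4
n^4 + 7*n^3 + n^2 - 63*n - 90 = (n - 3)*(n + 2)*(n + 3)*(n + 5)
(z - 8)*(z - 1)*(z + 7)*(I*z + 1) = I*z^4 + z^3 - 2*I*z^3 - 2*z^2 - 55*I*z^2 - 55*z + 56*I*z + 56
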